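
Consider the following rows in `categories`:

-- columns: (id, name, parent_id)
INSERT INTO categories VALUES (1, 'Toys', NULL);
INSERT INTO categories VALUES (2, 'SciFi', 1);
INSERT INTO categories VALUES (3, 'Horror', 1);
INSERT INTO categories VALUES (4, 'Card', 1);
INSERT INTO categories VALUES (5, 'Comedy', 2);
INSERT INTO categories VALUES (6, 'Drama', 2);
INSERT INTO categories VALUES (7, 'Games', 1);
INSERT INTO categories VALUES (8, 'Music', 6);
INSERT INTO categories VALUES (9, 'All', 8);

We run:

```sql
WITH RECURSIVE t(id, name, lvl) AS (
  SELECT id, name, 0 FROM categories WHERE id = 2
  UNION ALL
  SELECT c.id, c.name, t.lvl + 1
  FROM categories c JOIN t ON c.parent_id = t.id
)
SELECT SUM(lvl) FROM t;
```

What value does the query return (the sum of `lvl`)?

Base: id=2 (SciFi) at lvl 0.
Iteration 1: rows with parent_id in {2} -> Comedy (id 5, lvl 1), Drama (id 6, lvl 1).
Iteration 2: rows with parent_id in {5,6} -> Music (id 8, lvl 2).
Iteration 3: rows with parent_id in {8} -> All (id 9, lvl 3).
Iteration 4: no rows with parent_id in {9}; recursion stops.
SUM(lvl) = 0 + 1 + 1 + 2 + 3 = 7.

7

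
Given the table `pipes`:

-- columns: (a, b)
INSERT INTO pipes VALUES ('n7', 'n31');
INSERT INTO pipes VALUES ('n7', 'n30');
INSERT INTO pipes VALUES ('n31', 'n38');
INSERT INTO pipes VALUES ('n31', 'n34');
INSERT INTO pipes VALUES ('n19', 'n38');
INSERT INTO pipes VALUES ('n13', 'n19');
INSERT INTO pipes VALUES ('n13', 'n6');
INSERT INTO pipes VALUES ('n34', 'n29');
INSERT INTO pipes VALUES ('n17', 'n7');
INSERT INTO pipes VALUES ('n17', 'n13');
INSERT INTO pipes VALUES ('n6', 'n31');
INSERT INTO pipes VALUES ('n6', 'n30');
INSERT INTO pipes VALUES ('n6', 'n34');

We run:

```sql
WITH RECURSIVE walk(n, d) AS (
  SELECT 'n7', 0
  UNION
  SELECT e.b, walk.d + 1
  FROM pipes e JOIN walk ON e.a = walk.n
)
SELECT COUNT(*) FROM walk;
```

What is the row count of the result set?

6

Base: (n7, d=0).
Iteration 1: edges from {n7} -> (n30, d=1), (n31, d=1).
Iteration 2: edges from {n30,n31} -> (n34, d=2), (n38, d=2).
Iteration 3: edges from {n34,n38} -> (n29, d=3).
Iteration 4: no outgoing edges from {n29}; recursion stops.
Total rows emitted: 6.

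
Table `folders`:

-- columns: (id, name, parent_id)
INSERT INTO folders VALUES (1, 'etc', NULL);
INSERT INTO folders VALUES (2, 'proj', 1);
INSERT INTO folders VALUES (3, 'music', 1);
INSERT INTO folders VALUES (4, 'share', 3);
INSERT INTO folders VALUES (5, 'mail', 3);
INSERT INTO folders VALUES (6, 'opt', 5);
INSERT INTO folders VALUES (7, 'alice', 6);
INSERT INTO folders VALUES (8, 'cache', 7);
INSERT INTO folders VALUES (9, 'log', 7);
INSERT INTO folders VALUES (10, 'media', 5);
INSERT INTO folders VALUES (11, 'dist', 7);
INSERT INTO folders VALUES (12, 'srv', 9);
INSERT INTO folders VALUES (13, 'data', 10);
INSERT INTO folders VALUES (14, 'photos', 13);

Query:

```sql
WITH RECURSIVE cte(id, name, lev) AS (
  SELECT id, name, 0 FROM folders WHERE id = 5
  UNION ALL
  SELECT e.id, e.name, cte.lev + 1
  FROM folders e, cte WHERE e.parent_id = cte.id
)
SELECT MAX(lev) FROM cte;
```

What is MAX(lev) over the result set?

Base: id=5 (mail) at lev 0.
Iteration 1: rows with parent_id in {5} -> opt (id 6, lev 1), media (id 10, lev 1).
Iteration 2: rows with parent_id in {6,10} -> alice (id 7, lev 2), data (id 13, lev 2).
Iteration 3: rows with parent_id in {7,13} -> cache (id 8, lev 3), log (id 9, lev 3), dist (id 11, lev 3), photos (id 14, lev 3).
Iteration 4: rows with parent_id in {8,9,11,14} -> srv (id 12, lev 4).
Iteration 5: no rows with parent_id in {12}; recursion stops.
lev values: 0, 1, 1, 2, 2, 3, 3, 3, 3, 4; the maximum is 4.

4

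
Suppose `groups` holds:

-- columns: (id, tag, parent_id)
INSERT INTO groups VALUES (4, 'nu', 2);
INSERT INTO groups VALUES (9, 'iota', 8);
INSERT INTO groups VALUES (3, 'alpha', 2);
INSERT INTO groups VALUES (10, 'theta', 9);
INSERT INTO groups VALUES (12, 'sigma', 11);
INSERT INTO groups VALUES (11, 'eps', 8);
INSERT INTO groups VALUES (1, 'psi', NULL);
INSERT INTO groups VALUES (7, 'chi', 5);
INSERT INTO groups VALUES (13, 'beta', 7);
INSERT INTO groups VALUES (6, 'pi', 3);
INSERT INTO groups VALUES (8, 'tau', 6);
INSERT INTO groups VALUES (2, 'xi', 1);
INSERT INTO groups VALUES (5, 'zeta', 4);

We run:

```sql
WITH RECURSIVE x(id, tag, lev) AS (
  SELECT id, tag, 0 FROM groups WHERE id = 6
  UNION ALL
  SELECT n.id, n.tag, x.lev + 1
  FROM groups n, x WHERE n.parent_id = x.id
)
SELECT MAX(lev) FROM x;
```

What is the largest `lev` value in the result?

Base: id=6 (pi) at lev 0.
Iteration 1: rows with parent_id in {6} -> tau (id 8, lev 1).
Iteration 2: rows with parent_id in {8} -> iota (id 9, lev 2), eps (id 11, lev 2).
Iteration 3: rows with parent_id in {9,11} -> theta (id 10, lev 3), sigma (id 12, lev 3).
Iteration 4: no rows with parent_id in {10,12}; recursion stops.
lev values: 0, 1, 2, 2, 3, 3; the maximum is 3.

3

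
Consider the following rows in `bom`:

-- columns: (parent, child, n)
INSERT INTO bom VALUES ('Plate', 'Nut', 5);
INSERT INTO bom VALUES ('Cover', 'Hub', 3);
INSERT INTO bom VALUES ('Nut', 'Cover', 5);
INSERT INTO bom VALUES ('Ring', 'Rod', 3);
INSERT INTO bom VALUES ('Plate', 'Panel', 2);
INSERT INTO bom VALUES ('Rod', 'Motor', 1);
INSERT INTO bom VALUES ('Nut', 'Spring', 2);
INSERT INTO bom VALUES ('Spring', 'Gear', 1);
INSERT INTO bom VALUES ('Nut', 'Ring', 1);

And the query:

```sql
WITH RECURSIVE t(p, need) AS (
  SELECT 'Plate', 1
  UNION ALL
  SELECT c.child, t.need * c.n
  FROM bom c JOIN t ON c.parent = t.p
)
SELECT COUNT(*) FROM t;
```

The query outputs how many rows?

10

Base: (Plate, need=1).
Iteration 1: components of {Plate} -> Nut = 1*5 = 5, Panel = 1*2 = 2.
Iteration 2: components of {Nut,Panel} -> Cover = 5*5 = 25, Ring = 5*1 = 5, Spring = 5*2 = 10.
Iteration 3: components of {Cover,Ring,Spring} -> Gear = 10*1 = 10, Hub = 25*3 = 75, Rod = 5*3 = 15.
Iteration 4: components of {Gear,Hub,Rod} -> Motor = 15*1 = 15.
Iteration 5: no further components; recursion stops.
Total rows emitted: 10.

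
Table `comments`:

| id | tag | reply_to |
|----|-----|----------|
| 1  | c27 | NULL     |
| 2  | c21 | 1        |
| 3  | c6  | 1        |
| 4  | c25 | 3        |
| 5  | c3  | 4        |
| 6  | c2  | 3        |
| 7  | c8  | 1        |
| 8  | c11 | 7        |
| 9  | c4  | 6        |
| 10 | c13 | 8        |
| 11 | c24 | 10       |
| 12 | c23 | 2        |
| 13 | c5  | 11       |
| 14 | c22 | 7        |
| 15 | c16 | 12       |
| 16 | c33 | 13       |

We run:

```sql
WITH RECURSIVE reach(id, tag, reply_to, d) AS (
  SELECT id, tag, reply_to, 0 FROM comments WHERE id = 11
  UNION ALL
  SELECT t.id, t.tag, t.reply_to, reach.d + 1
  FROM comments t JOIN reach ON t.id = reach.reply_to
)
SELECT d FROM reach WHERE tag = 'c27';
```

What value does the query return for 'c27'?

4

Base: id=11 (c24), reply_to=10, d 0.
Iteration 1: join on id=10 -> c13 (id 10, reply_to=8, d 1).
Iteration 2: join on id=8 -> c11 (id 8, reply_to=7, d 2).
Iteration 3: join on id=7 -> c8 (id 7, reply_to=1, d 3).
Iteration 4: join on id=1 -> c27 (id 1, reply_to=NULL, d 4).
Iteration 5: reply_to is NULL; no match; recursion stops.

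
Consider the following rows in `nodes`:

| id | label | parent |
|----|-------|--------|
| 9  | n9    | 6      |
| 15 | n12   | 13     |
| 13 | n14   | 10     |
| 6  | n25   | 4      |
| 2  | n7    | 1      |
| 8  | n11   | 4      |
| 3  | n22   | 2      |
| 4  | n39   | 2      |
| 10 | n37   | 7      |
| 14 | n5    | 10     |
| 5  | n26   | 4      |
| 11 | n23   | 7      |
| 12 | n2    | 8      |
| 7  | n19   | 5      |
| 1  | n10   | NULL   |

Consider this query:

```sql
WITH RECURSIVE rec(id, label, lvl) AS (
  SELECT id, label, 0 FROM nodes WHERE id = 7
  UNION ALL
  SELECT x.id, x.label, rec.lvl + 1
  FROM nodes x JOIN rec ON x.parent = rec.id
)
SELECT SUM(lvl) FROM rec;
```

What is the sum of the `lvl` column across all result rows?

9

Base: id=7 (n19) at lvl 0.
Iteration 1: rows with parent in {7} -> n37 (id 10, lvl 1), n23 (id 11, lvl 1).
Iteration 2: rows with parent in {10,11} -> n14 (id 13, lvl 2), n5 (id 14, lvl 2).
Iteration 3: rows with parent in {13,14} -> n12 (id 15, lvl 3).
Iteration 4: no rows with parent in {15}; recursion stops.
SUM(lvl) = 0 + 1 + 1 + 2 + 2 + 3 = 9.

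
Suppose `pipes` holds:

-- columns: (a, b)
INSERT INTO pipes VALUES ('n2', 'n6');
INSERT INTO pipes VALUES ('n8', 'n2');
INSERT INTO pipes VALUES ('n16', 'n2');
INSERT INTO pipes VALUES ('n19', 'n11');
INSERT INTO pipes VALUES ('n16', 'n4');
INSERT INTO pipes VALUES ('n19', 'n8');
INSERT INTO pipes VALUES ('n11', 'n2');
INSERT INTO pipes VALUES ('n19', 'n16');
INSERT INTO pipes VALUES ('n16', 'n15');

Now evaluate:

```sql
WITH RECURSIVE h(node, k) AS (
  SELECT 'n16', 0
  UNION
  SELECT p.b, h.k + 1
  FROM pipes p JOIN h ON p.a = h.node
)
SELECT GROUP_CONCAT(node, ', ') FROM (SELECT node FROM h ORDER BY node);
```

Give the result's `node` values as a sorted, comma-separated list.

Base: (n16, k=0).
Iteration 1: edges from {n16} -> (n15, k=1), (n2, k=1), (n4, k=1).
Iteration 2: edges from {n15,n2,n4} -> (n6, k=2).
Iteration 3: no outgoing edges from {n6}; recursion stops.

n15, n16, n2, n4, n6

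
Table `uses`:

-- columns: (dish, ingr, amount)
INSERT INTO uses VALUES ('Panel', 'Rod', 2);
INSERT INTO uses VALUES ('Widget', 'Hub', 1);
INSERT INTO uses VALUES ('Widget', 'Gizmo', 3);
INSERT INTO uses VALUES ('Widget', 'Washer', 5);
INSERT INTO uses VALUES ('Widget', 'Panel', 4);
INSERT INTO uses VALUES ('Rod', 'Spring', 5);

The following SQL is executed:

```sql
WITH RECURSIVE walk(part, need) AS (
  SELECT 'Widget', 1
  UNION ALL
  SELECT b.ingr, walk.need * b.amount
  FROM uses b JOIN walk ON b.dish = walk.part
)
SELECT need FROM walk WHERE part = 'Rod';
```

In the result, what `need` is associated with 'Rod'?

8

Base: (Widget, need=1).
Iteration 1: components of {Widget} -> Gizmo = 1*3 = 3, Hub = 1*1 = 1, Panel = 1*4 = 4, Washer = 1*5 = 5.
Iteration 2: components of {Gizmo,Hub,Panel,Washer} -> Rod = 4*2 = 8.
Iteration 3: components of {Rod} -> Spring = 8*5 = 40.
Iteration 4: no further components; recursion stops.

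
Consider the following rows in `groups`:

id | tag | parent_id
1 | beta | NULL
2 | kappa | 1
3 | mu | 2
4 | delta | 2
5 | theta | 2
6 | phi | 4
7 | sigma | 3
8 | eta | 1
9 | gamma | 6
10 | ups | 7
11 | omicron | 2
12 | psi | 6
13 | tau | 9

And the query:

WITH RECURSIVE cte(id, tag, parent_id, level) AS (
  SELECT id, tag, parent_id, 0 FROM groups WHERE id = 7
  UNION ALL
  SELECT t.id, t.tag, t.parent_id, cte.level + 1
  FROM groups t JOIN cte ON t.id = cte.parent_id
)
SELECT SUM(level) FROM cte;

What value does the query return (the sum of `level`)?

6

Base: id=7 (sigma), parent_id=3, level 0.
Iteration 1: join on id=3 -> mu (id 3, parent_id=2, level 1).
Iteration 2: join on id=2 -> kappa (id 2, parent_id=1, level 2).
Iteration 3: join on id=1 -> beta (id 1, parent_id=NULL, level 3).
Iteration 4: parent_id is NULL; no match; recursion stops.
SUM(level) = 0 + 1 + 2 + 3 = 6.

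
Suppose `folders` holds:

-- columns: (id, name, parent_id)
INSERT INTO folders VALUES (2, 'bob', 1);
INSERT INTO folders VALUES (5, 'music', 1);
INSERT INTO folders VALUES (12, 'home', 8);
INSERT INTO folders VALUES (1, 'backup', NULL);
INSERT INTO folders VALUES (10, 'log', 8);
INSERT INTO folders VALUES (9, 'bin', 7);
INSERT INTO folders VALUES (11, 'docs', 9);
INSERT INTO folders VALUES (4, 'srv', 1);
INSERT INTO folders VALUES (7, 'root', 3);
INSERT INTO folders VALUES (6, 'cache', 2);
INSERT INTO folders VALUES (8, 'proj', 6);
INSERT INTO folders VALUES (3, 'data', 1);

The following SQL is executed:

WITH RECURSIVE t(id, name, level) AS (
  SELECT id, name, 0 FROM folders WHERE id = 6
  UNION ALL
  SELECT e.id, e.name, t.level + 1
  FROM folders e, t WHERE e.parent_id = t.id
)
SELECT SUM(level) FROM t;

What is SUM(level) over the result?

Base: id=6 (cache) at level 0.
Iteration 1: rows with parent_id in {6} -> proj (id 8, level 1).
Iteration 2: rows with parent_id in {8} -> log (id 10, level 2), home (id 12, level 2).
Iteration 3: no rows with parent_id in {10,12}; recursion stops.
SUM(level) = 0 + 1 + 2 + 2 = 5.

5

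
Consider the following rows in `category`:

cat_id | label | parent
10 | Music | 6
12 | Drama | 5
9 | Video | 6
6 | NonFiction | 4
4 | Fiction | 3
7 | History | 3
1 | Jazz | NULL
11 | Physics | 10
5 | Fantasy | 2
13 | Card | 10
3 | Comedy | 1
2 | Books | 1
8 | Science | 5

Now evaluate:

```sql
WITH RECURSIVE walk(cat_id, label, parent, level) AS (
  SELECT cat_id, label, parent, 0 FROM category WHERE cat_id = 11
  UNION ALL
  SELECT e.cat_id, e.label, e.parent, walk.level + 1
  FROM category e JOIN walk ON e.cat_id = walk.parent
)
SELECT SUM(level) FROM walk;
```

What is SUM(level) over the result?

Base: cat_id=11 (Physics), parent=10, level 0.
Iteration 1: join on cat_id=10 -> Music (id 10, parent=6, level 1).
Iteration 2: join on cat_id=6 -> NonFiction (id 6, parent=4, level 2).
Iteration 3: join on cat_id=4 -> Fiction (id 4, parent=3, level 3).
Iteration 4: join on cat_id=3 -> Comedy (id 3, parent=1, level 4).
Iteration 5: join on cat_id=1 -> Jazz (id 1, parent=NULL, level 5).
Iteration 6: parent is NULL; no match; recursion stops.
SUM(level) = 0 + 1 + 2 + 3 + 4 + 5 = 15.

15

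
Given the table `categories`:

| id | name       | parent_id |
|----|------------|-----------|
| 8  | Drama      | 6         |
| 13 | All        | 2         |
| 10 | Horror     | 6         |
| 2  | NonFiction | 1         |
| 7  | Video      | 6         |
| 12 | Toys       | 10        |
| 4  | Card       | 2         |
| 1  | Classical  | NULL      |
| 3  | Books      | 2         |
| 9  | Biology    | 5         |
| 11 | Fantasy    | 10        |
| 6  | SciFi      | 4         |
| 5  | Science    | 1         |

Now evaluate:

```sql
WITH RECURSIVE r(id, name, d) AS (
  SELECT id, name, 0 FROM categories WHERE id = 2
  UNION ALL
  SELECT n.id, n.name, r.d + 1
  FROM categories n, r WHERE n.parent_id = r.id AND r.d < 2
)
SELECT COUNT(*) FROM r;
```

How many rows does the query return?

5

Base: id=2 (NonFiction) at d 0.
Iteration 1: rows with parent_id in {2} -> Books (id 3, d 1), Card (id 4, d 1), All (id 13, d 1).
Iteration 2: rows with parent_id in {3,4,13} -> SciFi (id 6, d 2).
Iteration 3: d < 2 fails for all current rows; recursion stops.
Total rows emitted: 5.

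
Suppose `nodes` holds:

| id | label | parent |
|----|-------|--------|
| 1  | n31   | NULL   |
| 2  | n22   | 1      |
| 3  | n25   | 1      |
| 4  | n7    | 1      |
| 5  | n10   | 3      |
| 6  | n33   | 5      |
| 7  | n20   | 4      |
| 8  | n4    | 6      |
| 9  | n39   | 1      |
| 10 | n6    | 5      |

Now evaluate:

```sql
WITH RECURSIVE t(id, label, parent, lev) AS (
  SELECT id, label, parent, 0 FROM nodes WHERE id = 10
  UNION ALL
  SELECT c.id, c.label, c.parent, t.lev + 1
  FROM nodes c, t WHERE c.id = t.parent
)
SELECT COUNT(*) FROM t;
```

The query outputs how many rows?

Base: id=10 (n6), parent=5, lev 0.
Iteration 1: join on id=5 -> n10 (id 5, parent=3, lev 1).
Iteration 2: join on id=3 -> n25 (id 3, parent=1, lev 2).
Iteration 3: join on id=1 -> n31 (id 1, parent=NULL, lev 3).
Iteration 4: parent is NULL; no match; recursion stops.
Total rows emitted: 4.

4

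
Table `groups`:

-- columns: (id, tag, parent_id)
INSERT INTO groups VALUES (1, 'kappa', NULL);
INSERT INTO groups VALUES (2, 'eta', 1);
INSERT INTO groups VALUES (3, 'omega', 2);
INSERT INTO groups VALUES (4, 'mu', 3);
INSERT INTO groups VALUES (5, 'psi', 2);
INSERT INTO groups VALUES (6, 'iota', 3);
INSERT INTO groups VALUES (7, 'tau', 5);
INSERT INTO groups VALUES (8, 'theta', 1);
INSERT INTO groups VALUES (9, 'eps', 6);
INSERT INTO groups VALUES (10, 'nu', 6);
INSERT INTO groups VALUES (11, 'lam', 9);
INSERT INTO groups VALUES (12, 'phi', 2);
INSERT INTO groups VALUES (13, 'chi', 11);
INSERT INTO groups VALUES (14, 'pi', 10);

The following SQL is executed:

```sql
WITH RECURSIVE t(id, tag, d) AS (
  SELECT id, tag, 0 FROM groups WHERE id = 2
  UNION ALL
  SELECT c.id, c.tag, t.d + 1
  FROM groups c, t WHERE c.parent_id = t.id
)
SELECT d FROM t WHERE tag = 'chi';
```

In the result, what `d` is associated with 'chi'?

5

Base: id=2 (eta) at d 0.
Iteration 1: rows with parent_id in {2} -> omega (id 3, d 1), psi (id 5, d 1), phi (id 12, d 1).
Iteration 2: rows with parent_id in {3,5,12} -> mu (id 4, d 2), iota (id 6, d 2), tau (id 7, d 2).
Iteration 3: rows with parent_id in {4,6,7} -> eps (id 9, d 3), nu (id 10, d 3).
Iteration 4: rows with parent_id in {9,10} -> lam (id 11, d 4), pi (id 14, d 4).
Iteration 5: rows with parent_id in {11,14} -> chi (id 13, d 5).
Iteration 6: no rows with parent_id in {13}; recursion stops.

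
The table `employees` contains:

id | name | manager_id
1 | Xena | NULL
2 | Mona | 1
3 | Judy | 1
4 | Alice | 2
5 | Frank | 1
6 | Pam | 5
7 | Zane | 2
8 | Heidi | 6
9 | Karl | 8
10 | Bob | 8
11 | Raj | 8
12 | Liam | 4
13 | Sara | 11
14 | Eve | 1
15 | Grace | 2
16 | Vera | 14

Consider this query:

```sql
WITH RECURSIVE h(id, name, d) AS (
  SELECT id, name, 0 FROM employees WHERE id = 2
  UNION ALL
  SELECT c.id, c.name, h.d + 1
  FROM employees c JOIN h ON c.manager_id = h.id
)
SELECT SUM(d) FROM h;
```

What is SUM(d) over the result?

5

Base: id=2 (Mona) at d 0.
Iteration 1: rows with manager_id in {2} -> Alice (id 4, d 1), Zane (id 7, d 1), Grace (id 15, d 1).
Iteration 2: rows with manager_id in {4,7,15} -> Liam (id 12, d 2).
Iteration 3: no rows with manager_id in {12}; recursion stops.
SUM(d) = 0 + 1 + 1 + 1 + 2 = 5.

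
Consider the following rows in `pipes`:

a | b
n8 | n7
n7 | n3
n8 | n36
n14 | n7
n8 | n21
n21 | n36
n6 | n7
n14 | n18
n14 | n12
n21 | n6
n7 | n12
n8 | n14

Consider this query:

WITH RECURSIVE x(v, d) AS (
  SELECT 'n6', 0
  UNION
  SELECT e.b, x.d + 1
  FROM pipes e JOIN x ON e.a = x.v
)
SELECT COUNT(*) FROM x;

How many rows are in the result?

Base: (n6, d=0).
Iteration 1: edges from {n6} -> (n7, d=1).
Iteration 2: edges from {n7} -> (n12, d=2), (n3, d=2).
Iteration 3: no outgoing edges from {n12,n3}; recursion stops.
Total rows emitted: 4.

4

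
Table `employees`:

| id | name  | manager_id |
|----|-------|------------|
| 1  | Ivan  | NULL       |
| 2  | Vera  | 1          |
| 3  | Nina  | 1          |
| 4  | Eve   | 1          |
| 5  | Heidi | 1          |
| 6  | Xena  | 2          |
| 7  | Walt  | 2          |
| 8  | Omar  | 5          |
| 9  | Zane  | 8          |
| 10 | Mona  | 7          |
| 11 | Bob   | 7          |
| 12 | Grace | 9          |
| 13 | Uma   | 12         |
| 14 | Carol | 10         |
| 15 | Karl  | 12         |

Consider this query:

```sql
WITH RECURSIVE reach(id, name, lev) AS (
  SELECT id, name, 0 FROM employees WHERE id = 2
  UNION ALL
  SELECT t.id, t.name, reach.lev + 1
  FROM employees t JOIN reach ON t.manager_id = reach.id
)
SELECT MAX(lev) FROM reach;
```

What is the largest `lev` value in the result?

3

Base: id=2 (Vera) at lev 0.
Iteration 1: rows with manager_id in {2} -> Xena (id 6, lev 1), Walt (id 7, lev 1).
Iteration 2: rows with manager_id in {6,7} -> Mona (id 10, lev 2), Bob (id 11, lev 2).
Iteration 3: rows with manager_id in {10,11} -> Carol (id 14, lev 3).
Iteration 4: no rows with manager_id in {14}; recursion stops.
lev values: 0, 1, 1, 2, 2, 3; the maximum is 3.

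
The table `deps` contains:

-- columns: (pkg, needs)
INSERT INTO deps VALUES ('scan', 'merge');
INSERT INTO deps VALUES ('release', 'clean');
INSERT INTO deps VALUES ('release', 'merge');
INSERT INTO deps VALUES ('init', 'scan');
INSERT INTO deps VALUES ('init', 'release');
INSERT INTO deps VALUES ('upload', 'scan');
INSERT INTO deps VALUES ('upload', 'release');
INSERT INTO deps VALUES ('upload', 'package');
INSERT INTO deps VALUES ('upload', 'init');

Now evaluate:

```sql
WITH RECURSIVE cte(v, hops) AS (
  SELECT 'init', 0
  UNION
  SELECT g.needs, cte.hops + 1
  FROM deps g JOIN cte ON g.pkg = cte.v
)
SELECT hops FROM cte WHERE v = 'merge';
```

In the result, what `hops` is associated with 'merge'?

2

Base: (init, hops=0).
Iteration 1: edges from {init} -> (release, hops=1), (scan, hops=1).
Iteration 2: edges from {release,scan} -> (clean, hops=2), (merge, hops=2). [UNION drops 1 duplicate row(s)]
Iteration 3: no outgoing edges from {clean,merge}; recursion stops.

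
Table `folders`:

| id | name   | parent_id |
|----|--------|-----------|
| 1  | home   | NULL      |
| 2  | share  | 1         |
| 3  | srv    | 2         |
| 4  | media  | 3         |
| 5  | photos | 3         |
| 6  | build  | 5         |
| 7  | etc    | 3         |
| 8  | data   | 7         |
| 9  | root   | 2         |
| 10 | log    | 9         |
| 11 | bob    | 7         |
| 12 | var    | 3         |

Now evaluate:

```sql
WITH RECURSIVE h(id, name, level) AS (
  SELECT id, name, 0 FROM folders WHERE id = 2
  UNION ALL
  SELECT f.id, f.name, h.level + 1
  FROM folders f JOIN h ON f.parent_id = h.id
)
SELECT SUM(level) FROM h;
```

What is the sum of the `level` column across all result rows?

21

Base: id=2 (share) at level 0.
Iteration 1: rows with parent_id in {2} -> srv (id 3, level 1), root (id 9, level 1).
Iteration 2: rows with parent_id in {3,9} -> media (id 4, level 2), photos (id 5, level 2), etc (id 7, level 2), log (id 10, level 2), var (id 12, level 2).
Iteration 3: rows with parent_id in {4,5,7,10,12} -> build (id 6, level 3), data (id 8, level 3), bob (id 11, level 3).
Iteration 4: no rows with parent_id in {6,8,11}; recursion stops.
SUM(level) = 0 + 1 + 1 + 2 + 2 + 2 + 2 + 2 + 3 + 3 + 3 = 21.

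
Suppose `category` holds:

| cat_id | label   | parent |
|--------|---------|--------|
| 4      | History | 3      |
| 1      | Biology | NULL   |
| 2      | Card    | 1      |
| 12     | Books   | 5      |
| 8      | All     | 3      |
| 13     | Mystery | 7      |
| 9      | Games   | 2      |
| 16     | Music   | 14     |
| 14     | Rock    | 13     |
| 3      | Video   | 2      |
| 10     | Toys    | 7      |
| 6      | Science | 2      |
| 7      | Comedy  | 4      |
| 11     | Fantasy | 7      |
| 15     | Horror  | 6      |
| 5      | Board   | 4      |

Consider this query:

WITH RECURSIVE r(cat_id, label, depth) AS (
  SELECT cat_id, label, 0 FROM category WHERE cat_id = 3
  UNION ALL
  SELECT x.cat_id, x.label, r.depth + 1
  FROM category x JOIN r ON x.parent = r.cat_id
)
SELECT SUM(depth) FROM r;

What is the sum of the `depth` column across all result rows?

Base: cat_id=3 (Video) at depth 0.
Iteration 1: rows with parent in {3} -> History (id 4, depth 1), All (id 8, depth 1).
Iteration 2: rows with parent in {4,8} -> Board (id 5, depth 2), Comedy (id 7, depth 2).
Iteration 3: rows with parent in {5,7} -> Toys (id 10, depth 3), Fantasy (id 11, depth 3), Books (id 12, depth 3), Mystery (id 13, depth 3).
Iteration 4: rows with parent in {10,11,12,13} -> Rock (id 14, depth 4).
Iteration 5: rows with parent in {14} -> Music (id 16, depth 5).
Iteration 6: no rows with parent in {16}; recursion stops.
SUM(depth) = 0 + 1 + 1 + 2 + 2 + 3 + 3 + 3 + 3 + 4 + 5 = 27.

27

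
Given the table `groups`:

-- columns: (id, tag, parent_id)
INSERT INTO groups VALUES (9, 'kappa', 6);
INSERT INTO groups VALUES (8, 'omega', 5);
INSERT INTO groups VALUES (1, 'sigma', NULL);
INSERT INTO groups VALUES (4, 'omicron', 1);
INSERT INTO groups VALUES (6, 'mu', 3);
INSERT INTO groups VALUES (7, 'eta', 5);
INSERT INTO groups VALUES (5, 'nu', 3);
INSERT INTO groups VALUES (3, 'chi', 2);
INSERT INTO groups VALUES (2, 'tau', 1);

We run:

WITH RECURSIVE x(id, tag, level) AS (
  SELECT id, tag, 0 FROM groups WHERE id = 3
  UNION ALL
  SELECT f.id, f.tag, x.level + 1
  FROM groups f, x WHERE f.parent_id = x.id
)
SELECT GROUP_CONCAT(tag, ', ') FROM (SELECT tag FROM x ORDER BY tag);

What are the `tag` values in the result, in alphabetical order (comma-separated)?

chi, eta, kappa, mu, nu, omega

Base: id=3 (chi) at level 0.
Iteration 1: rows with parent_id in {3} -> nu (id 5, level 1), mu (id 6, level 1).
Iteration 2: rows with parent_id in {5,6} -> eta (id 7, level 2), omega (id 8, level 2), kappa (id 9, level 2).
Iteration 3: no rows with parent_id in {7,8,9}; recursion stops.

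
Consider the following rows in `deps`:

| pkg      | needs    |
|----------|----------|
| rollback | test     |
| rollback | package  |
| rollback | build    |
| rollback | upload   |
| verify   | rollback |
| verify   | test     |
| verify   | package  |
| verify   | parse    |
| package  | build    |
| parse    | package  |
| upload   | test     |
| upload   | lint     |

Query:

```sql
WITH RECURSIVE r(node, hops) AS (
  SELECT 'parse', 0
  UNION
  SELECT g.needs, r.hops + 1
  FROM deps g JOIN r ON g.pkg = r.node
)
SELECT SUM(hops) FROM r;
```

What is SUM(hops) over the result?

3

Base: (parse, hops=0).
Iteration 1: edges from {parse} -> (package, hops=1).
Iteration 2: edges from {package} -> (build, hops=2).
Iteration 3: no outgoing edges from {build}; recursion stops.
SUM(hops) = 0 + 1 + 2 = 3.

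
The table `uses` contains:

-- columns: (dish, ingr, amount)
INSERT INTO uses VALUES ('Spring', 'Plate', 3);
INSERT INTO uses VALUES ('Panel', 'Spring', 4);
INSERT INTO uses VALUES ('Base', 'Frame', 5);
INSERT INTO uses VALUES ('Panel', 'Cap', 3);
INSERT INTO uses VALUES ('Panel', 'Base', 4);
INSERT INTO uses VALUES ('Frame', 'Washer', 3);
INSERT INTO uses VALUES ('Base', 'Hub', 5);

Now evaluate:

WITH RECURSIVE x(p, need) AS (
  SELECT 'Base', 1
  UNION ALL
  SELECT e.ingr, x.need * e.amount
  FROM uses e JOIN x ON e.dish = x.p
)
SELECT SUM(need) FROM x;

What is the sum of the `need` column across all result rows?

26

Base: (Base, need=1).
Iteration 1: components of {Base} -> Frame = 1*5 = 5, Hub = 1*5 = 5.
Iteration 2: components of {Frame,Hub} -> Washer = 5*3 = 15.
Iteration 3: no further components; recursion stops.
SUM(need) = 1 + 5 + 5 + 15 = 26.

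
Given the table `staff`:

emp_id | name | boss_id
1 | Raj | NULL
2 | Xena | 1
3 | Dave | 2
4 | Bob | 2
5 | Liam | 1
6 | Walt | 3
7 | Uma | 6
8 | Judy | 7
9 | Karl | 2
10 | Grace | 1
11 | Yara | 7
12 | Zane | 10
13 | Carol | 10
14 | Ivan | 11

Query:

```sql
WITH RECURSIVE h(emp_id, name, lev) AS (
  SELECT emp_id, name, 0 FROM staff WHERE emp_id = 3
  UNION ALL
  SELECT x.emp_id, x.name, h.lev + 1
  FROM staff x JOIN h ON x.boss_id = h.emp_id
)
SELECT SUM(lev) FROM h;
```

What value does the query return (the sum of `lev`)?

13

Base: emp_id=3 (Dave) at lev 0.
Iteration 1: rows with boss_id in {3} -> Walt (id 6, lev 1).
Iteration 2: rows with boss_id in {6} -> Uma (id 7, lev 2).
Iteration 3: rows with boss_id in {7} -> Judy (id 8, lev 3), Yara (id 11, lev 3).
Iteration 4: rows with boss_id in {8,11} -> Ivan (id 14, lev 4).
Iteration 5: no rows with boss_id in {14}; recursion stops.
SUM(lev) = 0 + 1 + 2 + 3 + 3 + 4 = 13.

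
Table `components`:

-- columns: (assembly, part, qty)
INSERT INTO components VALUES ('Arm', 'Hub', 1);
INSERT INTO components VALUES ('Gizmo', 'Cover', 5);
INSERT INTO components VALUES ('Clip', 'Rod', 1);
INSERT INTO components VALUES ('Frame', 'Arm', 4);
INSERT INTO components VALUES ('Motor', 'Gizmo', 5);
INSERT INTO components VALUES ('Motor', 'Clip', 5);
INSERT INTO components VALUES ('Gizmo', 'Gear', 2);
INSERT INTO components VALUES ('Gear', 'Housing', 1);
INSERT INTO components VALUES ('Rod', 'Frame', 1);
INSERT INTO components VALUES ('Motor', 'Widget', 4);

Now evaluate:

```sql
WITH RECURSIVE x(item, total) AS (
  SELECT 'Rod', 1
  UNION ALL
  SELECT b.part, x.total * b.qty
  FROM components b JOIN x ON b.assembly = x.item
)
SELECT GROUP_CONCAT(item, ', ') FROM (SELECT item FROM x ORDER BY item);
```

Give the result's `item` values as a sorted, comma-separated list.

Arm, Frame, Hub, Rod

Base: (Rod, total=1).
Iteration 1: components of {Rod} -> Frame = 1*1 = 1.
Iteration 2: components of {Frame} -> Arm = 1*4 = 4.
Iteration 3: components of {Arm} -> Hub = 4*1 = 4.
Iteration 4: no further components; recursion stops.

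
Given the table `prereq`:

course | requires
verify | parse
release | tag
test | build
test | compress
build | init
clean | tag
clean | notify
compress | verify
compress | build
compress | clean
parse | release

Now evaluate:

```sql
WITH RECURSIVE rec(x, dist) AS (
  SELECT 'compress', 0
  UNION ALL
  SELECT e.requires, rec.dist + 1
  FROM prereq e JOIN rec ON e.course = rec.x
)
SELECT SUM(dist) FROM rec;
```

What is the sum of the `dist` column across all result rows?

18

Base: (compress, dist=0).
Iteration 1: edges from {compress} -> (build, dist=1), (clean, dist=1), (verify, dist=1).
Iteration 2: edges from {build,clean,verify} -> (init, dist=2), (notify, dist=2), (parse, dist=2), (tag, dist=2).
Iteration 3: edges from {init,notify,parse,tag} -> (release, dist=3).
Iteration 4: edges from {release} -> (tag, dist=4).
Iteration 5: no outgoing edges from {tag}; recursion stops.
SUM(dist) = 0 + 1 + 1 + 1 + 2 + 2 + 2 + 2 + 3 + 4 = 18.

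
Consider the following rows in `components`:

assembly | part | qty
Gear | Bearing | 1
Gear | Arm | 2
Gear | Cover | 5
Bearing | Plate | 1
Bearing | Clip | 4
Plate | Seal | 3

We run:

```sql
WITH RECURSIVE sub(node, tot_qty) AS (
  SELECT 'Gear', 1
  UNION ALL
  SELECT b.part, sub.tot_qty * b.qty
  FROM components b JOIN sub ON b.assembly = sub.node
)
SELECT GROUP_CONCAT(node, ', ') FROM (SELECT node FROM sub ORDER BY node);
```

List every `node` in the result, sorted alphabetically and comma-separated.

Base: (Gear, tot_qty=1).
Iteration 1: components of {Gear} -> Arm = 1*2 = 2, Bearing = 1*1 = 1, Cover = 1*5 = 5.
Iteration 2: components of {Arm,Bearing,Cover} -> Clip = 1*4 = 4, Plate = 1*1 = 1.
Iteration 3: components of {Clip,Plate} -> Seal = 1*3 = 3.
Iteration 4: no further components; recursion stops.

Arm, Bearing, Clip, Cover, Gear, Plate, Seal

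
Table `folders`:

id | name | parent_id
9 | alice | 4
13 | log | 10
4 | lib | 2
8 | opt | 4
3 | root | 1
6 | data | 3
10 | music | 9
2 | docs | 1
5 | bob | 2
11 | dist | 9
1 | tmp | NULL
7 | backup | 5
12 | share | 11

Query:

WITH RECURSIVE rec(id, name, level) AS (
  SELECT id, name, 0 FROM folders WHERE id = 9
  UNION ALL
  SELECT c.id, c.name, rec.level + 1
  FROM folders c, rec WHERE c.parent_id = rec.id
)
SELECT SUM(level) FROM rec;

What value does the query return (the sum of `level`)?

Base: id=9 (alice) at level 0.
Iteration 1: rows with parent_id in {9} -> music (id 10, level 1), dist (id 11, level 1).
Iteration 2: rows with parent_id in {10,11} -> share (id 12, level 2), log (id 13, level 2).
Iteration 3: no rows with parent_id in {12,13}; recursion stops.
SUM(level) = 0 + 1 + 1 + 2 + 2 = 6.

6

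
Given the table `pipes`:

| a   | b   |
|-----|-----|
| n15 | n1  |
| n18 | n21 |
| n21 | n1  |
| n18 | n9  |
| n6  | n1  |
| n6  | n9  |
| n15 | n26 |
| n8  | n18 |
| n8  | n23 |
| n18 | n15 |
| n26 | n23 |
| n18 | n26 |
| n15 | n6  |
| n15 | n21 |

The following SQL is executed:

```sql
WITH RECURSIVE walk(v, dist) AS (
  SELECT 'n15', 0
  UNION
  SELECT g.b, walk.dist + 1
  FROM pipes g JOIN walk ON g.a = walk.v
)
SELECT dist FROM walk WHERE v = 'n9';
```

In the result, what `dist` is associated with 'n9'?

2

Base: (n15, dist=0).
Iteration 1: edges from {n15} -> (n1, dist=1), (n21, dist=1), (n26, dist=1), (n6, dist=1).
Iteration 2: edges from {n1,n21,n26,n6} -> (n1, dist=2), (n23, dist=2), (n9, dist=2). [UNION drops 1 duplicate row(s)]
Iteration 3: no outgoing edges from {n1,n23,n9}; recursion stops.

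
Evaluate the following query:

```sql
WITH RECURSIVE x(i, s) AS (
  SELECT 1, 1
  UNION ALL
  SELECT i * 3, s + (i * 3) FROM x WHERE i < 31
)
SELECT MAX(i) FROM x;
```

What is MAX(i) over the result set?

Base: i=1, s=1.
Iteration 1: 1 < 31 holds -> i = 1 * 3 = 3, s = 1 + 3 = 4.
Iteration 2: 3 < 31 holds -> i = 3 * 3 = 9, s = 4 + 9 = 13.
Iteration 3: 9 < 31 holds -> i = 9 * 3 = 27, s = 13 + 27 = 40.
Iteration 4: 27 < 31 holds -> i = 27 * 3 = 81, s = 40 + 81 = 121.
Iteration 5: 81 < 31 fails; recursion stops.
i values: 1, 3, 9, 27, 81; the maximum is 81.

81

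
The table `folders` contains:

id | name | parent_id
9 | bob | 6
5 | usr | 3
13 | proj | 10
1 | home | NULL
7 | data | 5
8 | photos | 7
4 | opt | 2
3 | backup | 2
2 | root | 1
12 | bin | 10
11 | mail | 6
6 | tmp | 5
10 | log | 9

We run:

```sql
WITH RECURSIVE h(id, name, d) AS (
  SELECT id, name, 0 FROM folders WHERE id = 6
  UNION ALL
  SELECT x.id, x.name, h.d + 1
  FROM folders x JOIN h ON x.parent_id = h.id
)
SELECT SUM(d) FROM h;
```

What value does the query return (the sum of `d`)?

10

Base: id=6 (tmp) at d 0.
Iteration 1: rows with parent_id in {6} -> bob (id 9, d 1), mail (id 11, d 1).
Iteration 2: rows with parent_id in {9,11} -> log (id 10, d 2).
Iteration 3: rows with parent_id in {10} -> bin (id 12, d 3), proj (id 13, d 3).
Iteration 4: no rows with parent_id in {12,13}; recursion stops.
SUM(d) = 0 + 1 + 1 + 2 + 3 + 3 = 10.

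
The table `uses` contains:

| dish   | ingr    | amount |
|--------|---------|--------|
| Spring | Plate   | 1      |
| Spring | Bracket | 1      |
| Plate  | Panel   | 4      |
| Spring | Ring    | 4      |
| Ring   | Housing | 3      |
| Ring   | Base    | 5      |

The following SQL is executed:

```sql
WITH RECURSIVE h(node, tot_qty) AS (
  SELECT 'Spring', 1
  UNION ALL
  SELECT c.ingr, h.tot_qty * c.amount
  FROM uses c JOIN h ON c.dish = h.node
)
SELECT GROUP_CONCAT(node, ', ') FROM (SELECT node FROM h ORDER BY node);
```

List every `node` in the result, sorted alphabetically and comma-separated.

Base: (Spring, tot_qty=1).
Iteration 1: components of {Spring} -> Bracket = 1*1 = 1, Plate = 1*1 = 1, Ring = 1*4 = 4.
Iteration 2: components of {Bracket,Plate,Ring} -> Base = 4*5 = 20, Housing = 4*3 = 12, Panel = 1*4 = 4.
Iteration 3: no further components; recursion stops.

Base, Bracket, Housing, Panel, Plate, Ring, Spring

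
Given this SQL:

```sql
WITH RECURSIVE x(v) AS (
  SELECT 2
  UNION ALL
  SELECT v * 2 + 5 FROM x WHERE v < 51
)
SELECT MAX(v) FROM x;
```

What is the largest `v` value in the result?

51

Base: v=2.
Iteration 1: 2 < 51 holds -> v = 2 * 2 + 5 = 9.
Iteration 2: 9 < 51 holds -> v = 9 * 2 + 5 = 23.
Iteration 3: 23 < 51 holds -> v = 23 * 2 + 5 = 51.
Iteration 4: 51 < 51 fails; recursion stops.
v values: 2, 9, 23, 51; the maximum is 51.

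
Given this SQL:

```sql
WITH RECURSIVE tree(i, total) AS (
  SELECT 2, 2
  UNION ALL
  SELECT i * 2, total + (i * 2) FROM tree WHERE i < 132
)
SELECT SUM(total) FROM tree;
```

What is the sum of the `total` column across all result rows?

Base: i=2, total=2.
Iteration 1: 2 < 132 holds -> i = 2 * 2 = 4, total = 2 + 4 = 6.
Iteration 2: 4 < 132 holds -> i = 4 * 2 = 8, total = 6 + 8 = 14.
Iteration 3: 8 < 132 holds -> i = 8 * 2 = 16, total = 14 + 16 = 30.
Iteration 4: 16 < 132 holds -> i = 16 * 2 = 32, total = 30 + 32 = 62.
Iteration 5: 32 < 132 holds -> i = 32 * 2 = 64, total = 62 + 64 = 126.
Iteration 6: 64 < 132 holds -> i = 64 * 2 = 128, total = 126 + 128 = 254.
Iteration 7: 128 < 132 holds -> i = 128 * 2 = 256, total = 254 + 256 = 510.
Iteration 8: 256 < 132 fails; recursion stops.
SUM(total) = 2 + 6 + 14 + 30 + 62 + 126 + 254 + 510 = 1004.

1004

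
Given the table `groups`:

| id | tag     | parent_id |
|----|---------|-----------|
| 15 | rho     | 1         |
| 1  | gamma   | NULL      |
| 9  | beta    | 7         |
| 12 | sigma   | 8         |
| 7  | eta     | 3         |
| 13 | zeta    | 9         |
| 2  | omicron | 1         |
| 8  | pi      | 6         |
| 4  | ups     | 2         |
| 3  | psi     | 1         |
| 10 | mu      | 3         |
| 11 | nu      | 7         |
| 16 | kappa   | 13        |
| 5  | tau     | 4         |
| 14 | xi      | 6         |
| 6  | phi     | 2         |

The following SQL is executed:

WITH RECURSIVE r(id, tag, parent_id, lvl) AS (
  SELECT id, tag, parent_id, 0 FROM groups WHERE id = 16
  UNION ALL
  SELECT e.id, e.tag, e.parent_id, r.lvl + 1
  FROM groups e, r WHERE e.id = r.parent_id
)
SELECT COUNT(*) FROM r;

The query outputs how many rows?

Base: id=16 (kappa), parent_id=13, lvl 0.
Iteration 1: join on id=13 -> zeta (id 13, parent_id=9, lvl 1).
Iteration 2: join on id=9 -> beta (id 9, parent_id=7, lvl 2).
Iteration 3: join on id=7 -> eta (id 7, parent_id=3, lvl 3).
Iteration 4: join on id=3 -> psi (id 3, parent_id=1, lvl 4).
Iteration 5: join on id=1 -> gamma (id 1, parent_id=NULL, lvl 5).
Iteration 6: parent_id is NULL; no match; recursion stops.
Total rows emitted: 6.

6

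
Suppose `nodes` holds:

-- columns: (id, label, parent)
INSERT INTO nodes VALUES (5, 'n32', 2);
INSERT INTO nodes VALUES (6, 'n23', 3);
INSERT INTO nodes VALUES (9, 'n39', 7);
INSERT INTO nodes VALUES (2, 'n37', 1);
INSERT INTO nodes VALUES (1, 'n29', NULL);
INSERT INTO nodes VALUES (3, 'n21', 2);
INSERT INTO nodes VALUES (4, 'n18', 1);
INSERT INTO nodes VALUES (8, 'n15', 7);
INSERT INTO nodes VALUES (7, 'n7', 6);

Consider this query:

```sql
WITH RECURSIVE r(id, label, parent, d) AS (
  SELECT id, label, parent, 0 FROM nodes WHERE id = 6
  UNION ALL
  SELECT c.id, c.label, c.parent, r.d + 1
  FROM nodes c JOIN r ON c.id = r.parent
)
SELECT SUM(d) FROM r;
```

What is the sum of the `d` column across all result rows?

Base: id=6 (n23), parent=3, d 0.
Iteration 1: join on id=3 -> n21 (id 3, parent=2, d 1).
Iteration 2: join on id=2 -> n37 (id 2, parent=1, d 2).
Iteration 3: join on id=1 -> n29 (id 1, parent=NULL, d 3).
Iteration 4: parent is NULL; no match; recursion stops.
SUM(d) = 0 + 1 + 2 + 3 = 6.

6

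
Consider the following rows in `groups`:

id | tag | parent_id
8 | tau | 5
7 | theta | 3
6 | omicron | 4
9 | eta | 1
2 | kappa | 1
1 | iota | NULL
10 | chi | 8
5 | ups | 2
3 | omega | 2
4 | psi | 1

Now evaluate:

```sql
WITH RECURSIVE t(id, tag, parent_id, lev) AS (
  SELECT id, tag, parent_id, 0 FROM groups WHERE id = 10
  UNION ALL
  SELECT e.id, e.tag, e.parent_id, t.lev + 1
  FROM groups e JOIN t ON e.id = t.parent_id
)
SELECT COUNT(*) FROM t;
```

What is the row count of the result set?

Base: id=10 (chi), parent_id=8, lev 0.
Iteration 1: join on id=8 -> tau (id 8, parent_id=5, lev 1).
Iteration 2: join on id=5 -> ups (id 5, parent_id=2, lev 2).
Iteration 3: join on id=2 -> kappa (id 2, parent_id=1, lev 3).
Iteration 4: join on id=1 -> iota (id 1, parent_id=NULL, lev 4).
Iteration 5: parent_id is NULL; no match; recursion stops.
Total rows emitted: 5.

5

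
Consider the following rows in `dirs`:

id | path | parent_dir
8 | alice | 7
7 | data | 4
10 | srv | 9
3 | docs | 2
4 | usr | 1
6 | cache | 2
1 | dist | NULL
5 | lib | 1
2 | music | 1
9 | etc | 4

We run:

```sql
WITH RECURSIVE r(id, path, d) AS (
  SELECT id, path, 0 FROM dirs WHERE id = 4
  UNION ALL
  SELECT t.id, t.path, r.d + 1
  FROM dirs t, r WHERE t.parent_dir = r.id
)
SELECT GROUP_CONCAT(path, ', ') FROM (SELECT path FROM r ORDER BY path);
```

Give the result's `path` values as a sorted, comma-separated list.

Base: id=4 (usr) at d 0.
Iteration 1: rows with parent_dir in {4} -> data (id 7, d 1), etc (id 9, d 1).
Iteration 2: rows with parent_dir in {7,9} -> alice (id 8, d 2), srv (id 10, d 2).
Iteration 3: no rows with parent_dir in {8,10}; recursion stops.

alice, data, etc, srv, usr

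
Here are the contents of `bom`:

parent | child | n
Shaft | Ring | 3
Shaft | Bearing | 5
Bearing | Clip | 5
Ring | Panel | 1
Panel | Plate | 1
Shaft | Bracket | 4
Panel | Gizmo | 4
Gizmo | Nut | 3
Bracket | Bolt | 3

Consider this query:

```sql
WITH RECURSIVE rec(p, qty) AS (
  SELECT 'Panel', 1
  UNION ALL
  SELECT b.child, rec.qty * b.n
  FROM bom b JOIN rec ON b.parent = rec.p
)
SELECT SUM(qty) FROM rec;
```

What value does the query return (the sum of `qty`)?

18

Base: (Panel, qty=1).
Iteration 1: components of {Panel} -> Gizmo = 1*4 = 4, Plate = 1*1 = 1.
Iteration 2: components of {Gizmo,Plate} -> Nut = 4*3 = 12.
Iteration 3: no further components; recursion stops.
SUM(qty) = 1 + 1 + 4 + 12 = 18.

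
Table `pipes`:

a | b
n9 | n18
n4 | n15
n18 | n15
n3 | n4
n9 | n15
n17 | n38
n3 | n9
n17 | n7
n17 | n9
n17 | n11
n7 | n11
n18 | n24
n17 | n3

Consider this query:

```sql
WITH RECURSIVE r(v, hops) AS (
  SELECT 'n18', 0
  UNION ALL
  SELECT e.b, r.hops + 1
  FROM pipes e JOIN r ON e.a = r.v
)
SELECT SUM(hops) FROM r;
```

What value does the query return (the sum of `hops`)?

2

Base: (n18, hops=0).
Iteration 1: edges from {n18} -> (n15, hops=1), (n24, hops=1).
Iteration 2: no outgoing edges from {n15,n24}; recursion stops.
SUM(hops) = 0 + 1 + 1 = 2.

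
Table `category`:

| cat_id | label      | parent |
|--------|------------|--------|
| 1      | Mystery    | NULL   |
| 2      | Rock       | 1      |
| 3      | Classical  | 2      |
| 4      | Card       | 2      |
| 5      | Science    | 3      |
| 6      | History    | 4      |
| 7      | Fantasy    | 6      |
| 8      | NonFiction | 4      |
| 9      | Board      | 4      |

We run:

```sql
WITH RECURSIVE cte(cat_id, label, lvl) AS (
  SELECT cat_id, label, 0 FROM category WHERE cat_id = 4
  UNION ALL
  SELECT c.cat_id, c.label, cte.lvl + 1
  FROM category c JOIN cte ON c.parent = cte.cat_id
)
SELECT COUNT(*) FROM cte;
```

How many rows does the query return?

5

Base: cat_id=4 (Card) at lvl 0.
Iteration 1: rows with parent in {4} -> History (id 6, lvl 1), NonFiction (id 8, lvl 1), Board (id 9, lvl 1).
Iteration 2: rows with parent in {6,8,9} -> Fantasy (id 7, lvl 2).
Iteration 3: no rows with parent in {7}; recursion stops.
Total rows emitted: 5.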